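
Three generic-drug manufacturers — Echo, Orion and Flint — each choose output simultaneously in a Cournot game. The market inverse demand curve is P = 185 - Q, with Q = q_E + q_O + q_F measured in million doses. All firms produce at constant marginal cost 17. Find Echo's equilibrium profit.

1764

A representative firm's profit is π_i = q_i(185 - Q) - 17q_i.
Setting ∂π_i/∂q_i = 0 with rivals' quantities fixed: 168 - 2q_i - Σ_{j≠i} q_j = 0.
By symmetry each firm produces the same amount; substituting Σ_{j≠i} q_j = 2q_i yields q_i = 168/4 = 42.
Price P = 185 - 126 = 59.
Echo's profit: (59 - 17)·42 = 1764.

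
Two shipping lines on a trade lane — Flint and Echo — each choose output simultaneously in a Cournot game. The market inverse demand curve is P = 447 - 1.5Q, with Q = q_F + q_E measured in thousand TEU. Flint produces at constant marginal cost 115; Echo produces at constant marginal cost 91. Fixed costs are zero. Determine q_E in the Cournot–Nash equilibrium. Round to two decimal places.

84.44

Flint's profit: π_F = (447 - 1.5Q)q_F - (115q_F). Setting ∂π_F/∂q_F = 0: 332 - 3q_F - (3/2)(q_E) = 0.
Echo's profit: π_E = (447 - 1.5Q)q_E - (91q_E). Setting ∂π_E/∂q_E = 0: 356 - 3q_E - (3/2)(q_F) = 0.
Best responses: q_F = (332 - (3/2)q_E)/3, q_E = (356 - (3/2)q_F)/3.
Substituting one into the other gives q_F = 616/9 and q_E = 760/9.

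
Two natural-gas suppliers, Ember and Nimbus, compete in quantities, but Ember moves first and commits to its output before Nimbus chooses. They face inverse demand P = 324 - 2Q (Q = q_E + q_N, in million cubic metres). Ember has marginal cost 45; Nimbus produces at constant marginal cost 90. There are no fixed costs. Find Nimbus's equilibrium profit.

Solve by backward induction. Given q_E, the follower Nimbus maximises π_N = (324 - 2q_E - 2q_N)q_N - 90q_N.
Follower FOC: 234 - 2q_E - 4q_N = 0, so q_N(q_E) = (234 - 2q_E)/4.
Ember substitutes q_N(q_E) into its own profit: π_E = q_E(324 - 2q_E - (234 - 2q_E)/2) - 45q_E = (207 - q_E)q_E - 45q_E.
Leader FOC: 162 - 2q_E = 0, so q_E = 81.
Then q_N = (234 - 2·81)/4 = 18.
Price P = 324 - 2·99 = 126.
Nimbus's profit: (126 - 90)·18 = 648.

648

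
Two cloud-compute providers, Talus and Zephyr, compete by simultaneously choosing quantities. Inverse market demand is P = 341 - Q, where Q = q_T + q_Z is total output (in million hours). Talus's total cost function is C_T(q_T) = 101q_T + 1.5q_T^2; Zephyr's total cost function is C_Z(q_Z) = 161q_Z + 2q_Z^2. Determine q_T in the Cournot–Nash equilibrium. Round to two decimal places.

43.45

Talus's profit: π_T = (341 - Q)q_T - (101q_T + (3/2)q_T²). Setting ∂π_T/∂q_T = 0: 240 - 5q_T - (q_Z) = 0.
Zephyr's first-order condition: 180 - 6q_Z - (q_T) = 0.
So q_T = (240 - q_Z)/5 and q_Z = (180 - q_T)/6.
Substituting one into the other gives q_T = 1260/29 and q_Z = 660/29.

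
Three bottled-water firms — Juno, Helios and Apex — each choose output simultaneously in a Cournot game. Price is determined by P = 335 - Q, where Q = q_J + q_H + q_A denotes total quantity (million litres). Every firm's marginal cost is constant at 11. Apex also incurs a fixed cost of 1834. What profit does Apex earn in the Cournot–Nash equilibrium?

4727

Each firm earns π_i = (335 - Q)q_i - 11q_i.
First-order condition (treating rivals' output as given): 324 - 2q_i - Σ_{j≠i} q_j = 0.
By symmetry each firm produces the same amount; substituting Σ_{j≠i} q_j = 2q_i yields q_i = 324/4 = 81.
Price P = 335 - 243 = 92.
Apex's profit: (92 - 11)·81 - 1834 = 4727.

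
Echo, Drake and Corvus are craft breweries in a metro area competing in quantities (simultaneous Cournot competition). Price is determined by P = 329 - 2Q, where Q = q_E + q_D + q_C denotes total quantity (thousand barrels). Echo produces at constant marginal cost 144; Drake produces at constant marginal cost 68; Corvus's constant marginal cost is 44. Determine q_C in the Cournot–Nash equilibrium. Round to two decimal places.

Echo's profit: π_E = (329 - 2Q)q_E - (144q_E). Setting ∂π_E/∂q_E = 0: 185 - 4q_E - 2(q_D + q_C) = 0.
Drake's profit: π_D = (329 - 2Q)q_D - (68q_D). Setting ∂π_D/∂q_D = 0: 261 - 4q_D - 2(q_E + q_C) = 0.
Corvus's first-order condition: 285 - 4q_C - 2(q_E + q_D) = 0.
Adding the 3 first-order conditions: 731 − 8Q = 0, so Q = 731/8.
Back-substituting: q_E = (185 − 731/4)/2 = 9/8, q_D = (261 − 731/4)/2 = 313/8, q_C = (285 − 731/4)/2 = 409/8.

51.13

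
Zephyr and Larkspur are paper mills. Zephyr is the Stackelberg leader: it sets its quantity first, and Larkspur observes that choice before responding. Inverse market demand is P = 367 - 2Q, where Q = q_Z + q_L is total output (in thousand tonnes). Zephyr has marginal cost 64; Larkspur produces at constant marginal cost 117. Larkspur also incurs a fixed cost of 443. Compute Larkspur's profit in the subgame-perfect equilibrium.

205

Solve by backward induction. Given q_Z, the follower Larkspur maximises π_L = (367 - 2q_Z - 2q_L)q_L - 117q_L.
Setting the follower's marginal profit to zero, 250 - 2q_Z - 4q_L = 0, i.e. q_L = (250 - 2q_Z)/4.
Zephyr substitutes q_L(q_Z) into its own profit: π_Z = q_Z(367 - 2q_Z - (250 - 2q_Z)/2) - 64q_Z = (242 - q_Z)q_Z - 64q_Z.
Leader FOC: 178 - 2q_Z = 0, so q_Z = 89.
Then q_L = (250 - 2·89)/4 = 18.
Price P = 367 - 2·107 = 153.
Larkspur's profit: (153 - 117)·18 - 443 = 205.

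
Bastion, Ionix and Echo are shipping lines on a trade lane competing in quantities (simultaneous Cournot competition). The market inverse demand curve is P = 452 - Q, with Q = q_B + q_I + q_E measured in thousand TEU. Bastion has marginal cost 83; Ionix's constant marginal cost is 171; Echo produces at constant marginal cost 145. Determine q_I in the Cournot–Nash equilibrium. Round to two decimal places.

41.75

Bastion's profit: π_B = (452 - Q)q_B - (83q_B). Setting ∂π_B/∂q_B = 0: 369 - 2q_B - (q_I + q_E) = 0.
Ionix's profit: π_I = (452 - Q)q_I - (171q_I). Setting ∂π_I/∂q_I = 0: 281 - 2q_I - (q_B + q_E) = 0.
Echo's first-order condition: 307 - 2q_E - (q_B + q_I) = 0.
Adding the 3 conditions: 957 − 2Q − 2Q = 0, i.e. Q = 957/4.
Back-substituting: q_B = (369 − 957/4) = 519/4, q_I = (281 − 957/4) = 167/4, q_E = (307 − 957/4) = 271/4.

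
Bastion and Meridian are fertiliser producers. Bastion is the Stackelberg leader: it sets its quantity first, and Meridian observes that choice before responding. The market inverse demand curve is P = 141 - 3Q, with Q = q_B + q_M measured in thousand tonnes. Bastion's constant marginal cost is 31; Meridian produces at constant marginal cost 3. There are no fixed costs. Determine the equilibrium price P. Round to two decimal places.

The follower Meridian best-responds to any q_B: π_M = (141 - 3Q)q_M - 3q_M.
∂π_M/∂q_M = 138 - 3q_B - 6q_M = 0 gives the reaction function q_M = (138 - 3q_B)/6.
Bastion substitutes q_M(q_B) into its own profit: π_B = q_B(141 - 3q_B - (138 - 3q_B)/2) - 31q_B = (72 - (3/2)q_B)q_B - 31q_B.
Leader FOC: 41 - 3q_B = 0, so q_B = 41/3.
Then q_M = (138 - 3·(41/3))/6 = 97/6.
Total output Q = 179/6, so price P = 141 - 3·(179/6) = 103/2.

51.50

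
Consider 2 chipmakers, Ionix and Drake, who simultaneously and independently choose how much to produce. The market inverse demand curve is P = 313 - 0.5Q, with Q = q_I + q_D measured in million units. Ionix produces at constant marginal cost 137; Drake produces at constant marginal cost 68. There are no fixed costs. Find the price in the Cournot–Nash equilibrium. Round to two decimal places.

172.67

Ionix's profit: π_I = (313 - 0.5Q)q_I - (137q_I). Setting ∂π_I/∂q_I = 0: 176 - q_I - (1/2)(q_D) = 0.
Drake's first-order condition: 245 - q_D - (1/2)(q_I) = 0.
Rearranging gives the reaction functions q_I = (176 - (1/2)q_D) and q_D = (245 - (1/2)q_I).
Substituting one into the other gives q_I = 214/3 and q_D = 628/3.
Total output Q = 842/3, so price P = 313 - (1/2)·(842/3) = 518/3.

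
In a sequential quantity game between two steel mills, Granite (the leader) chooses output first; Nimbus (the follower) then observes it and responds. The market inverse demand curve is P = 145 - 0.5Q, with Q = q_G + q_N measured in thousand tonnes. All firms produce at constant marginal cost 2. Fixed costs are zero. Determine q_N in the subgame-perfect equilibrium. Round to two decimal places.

71.50

The follower Nimbus best-responds to any q_G: π_N = (145 - 0.5Q)q_N - 2q_N.
Follower FOC: 143 - (1/2)q_G - q_N = 0, so q_N(q_G) = (143 - (1/2)q_G).
Granite substitutes q_N(q_G) into its own profit: π_G = q_G(145 - (1/2)q_G - (143 - (1/2)q_G)/2) - 2q_G = (147/2 - (1/4)q_G)q_G - 2q_G.
Maximising: ∂π_G/∂q_G = 143/2 - (1/2)q_G = 0, giving q_G = 143.
Then q_N = (143 - (1/2)·143) = 143/2.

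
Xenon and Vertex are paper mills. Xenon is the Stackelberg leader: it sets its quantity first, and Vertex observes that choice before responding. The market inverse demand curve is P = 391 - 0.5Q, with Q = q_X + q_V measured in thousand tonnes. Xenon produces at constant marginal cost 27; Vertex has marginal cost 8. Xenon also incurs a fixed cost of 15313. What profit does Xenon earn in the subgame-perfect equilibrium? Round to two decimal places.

Solve by backward induction. Given q_X, the follower Vertex maximises π_V = (391 - (1/2)q_X - (1/2)q_V)q_V - 8q_V.
∂π_V/∂q_V = 383 - (1/2)q_X - q_V = 0 gives the reaction function q_V = (383 - (1/2)q_X).
Xenon substitutes q_V(q_X) into its own profit: π_X = q_X(391 - (1/2)q_X - (383 - (1/2)q_X)/2) - 27q_X = (399/2 - (1/4)q_X)q_X - 27q_X.
The leader's first-order condition 345/2 - (1/2)q_X = 0 yields q_X = 345.
Then q_V = (383 - (1/2)·345) = 421/2.
Price P = 391 - (1/2)·(1111/2) = 453/4.
Xenon's profit: (453/4 - 27)·345 - 15313 = 14443.2500.

14443.25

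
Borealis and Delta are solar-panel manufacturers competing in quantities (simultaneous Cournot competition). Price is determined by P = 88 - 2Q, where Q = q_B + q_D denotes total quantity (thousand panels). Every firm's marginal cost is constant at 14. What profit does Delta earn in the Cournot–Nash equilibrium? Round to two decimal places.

304.22

Each firm earns π_i = (88 - 2Q)q_i - 14q_i.
First-order condition (treating rivals' output as given): 74 - 4q_i - 2q_j = 0.
By symmetry each firm produces the same amount; substituting q_j = q_i yields q_i = 74/6 = 37/3.
Price P = 88 - 2·(74/3) = 116/3.
Delta's profit: (116/3 - 14)·(37/3) = 304.2222.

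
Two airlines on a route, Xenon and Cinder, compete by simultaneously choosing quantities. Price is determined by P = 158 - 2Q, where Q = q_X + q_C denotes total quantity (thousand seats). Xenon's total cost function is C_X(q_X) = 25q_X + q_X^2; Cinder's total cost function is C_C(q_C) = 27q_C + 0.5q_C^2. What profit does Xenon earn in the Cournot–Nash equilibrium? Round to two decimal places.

720.75

Xenon's profit: π_X = (158 - 2Q)q_X - (25q_X + q_X²). Setting ∂π_X/∂q_X = 0: 133 - 6q_X - 2(q_C) = 0.
Cinder's first-order condition: 131 - 5q_C - 2(q_X) = 0.
So q_X = (133 - 2q_C)/6 and q_C = (131 - 2q_X)/5.
Substituting one into the other gives q_X = 31/2 and q_C = 20.
Price P = 158 - 2·(71/2) = 87.
Xenon's profit: 87·(31/2) - 25·(31/2) - (31/2)² = 720.7500.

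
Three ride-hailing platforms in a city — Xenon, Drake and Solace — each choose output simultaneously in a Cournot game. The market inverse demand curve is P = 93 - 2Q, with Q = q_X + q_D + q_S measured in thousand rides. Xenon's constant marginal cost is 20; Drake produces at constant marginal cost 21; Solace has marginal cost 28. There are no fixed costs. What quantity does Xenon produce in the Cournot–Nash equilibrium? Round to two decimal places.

10.25

Xenon's profit: π_X = (93 - 2Q)q_X - (20q_X). Setting ∂π_X/∂q_X = 0: 73 - 4q_X - 2(q_D + q_S) = 0.
Drake's profit: π_D = (93 - 2Q)q_D - (21q_D). Setting ∂π_D/∂q_D = 0: 72 - 4q_D - 2(q_X + q_S) = 0.
Solace's profit: π_S = (93 - 2Q)q_S - (28q_S). Setting ∂π_S/∂q_S = 0: 65 - 4q_S - 2(q_X + q_D) = 0.
Summing all 3 equations gives 210 − 8Q = 0, hence Q = 105/4.
Back-substituting: q_X = (73 − 105/2)/2 = 41/4, q_D = (72 − 105/2)/2 = 39/4, q_S = (65 − 105/2)/2 = 25/4.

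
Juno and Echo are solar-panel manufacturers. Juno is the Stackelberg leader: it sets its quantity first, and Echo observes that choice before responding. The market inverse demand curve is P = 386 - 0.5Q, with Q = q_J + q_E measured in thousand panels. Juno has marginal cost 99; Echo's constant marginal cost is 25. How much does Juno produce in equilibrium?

213

Solve by backward induction. Given q_J, the follower Echo maximises π_E = (386 - (1/2)q_J - (1/2)q_E)q_E - 25q_E.
Setting the follower's marginal profit to zero, 361 - (1/2)q_J - q_E = 0, i.e. q_E = (361 - (1/2)q_J).
Juno substitutes q_E(q_J) into its own profit: π_J = q_J(386 - (1/2)q_J - (361 - (1/2)q_J)/2) - 99q_J = (411/2 - (1/4)q_J)q_J - 99q_J.
Maximising: ∂π_J/∂q_J = 213/2 - (1/2)q_J = 0, giving q_J = 213.
Then q_E = (361 - (1/2)·213) = 509/2.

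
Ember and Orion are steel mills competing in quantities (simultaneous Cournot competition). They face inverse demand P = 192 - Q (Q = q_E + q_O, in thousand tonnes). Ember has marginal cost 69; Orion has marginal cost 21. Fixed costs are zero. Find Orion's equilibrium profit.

5329

Ember's profit: π_E = (192 - Q)q_E - (69q_E). Setting ∂π_E/∂q_E = 0: 123 - 2q_E - (q_O) = 0.
Orion's profit: π_O = (192 - Q)q_O - (21q_O). Setting ∂π_O/∂q_O = 0: 171 - 2q_O - (q_E) = 0.
Best responses: q_E = (123 - q_O)/2, q_O = (171 - q_E)/2.
Solving the pair: q_E = 25, q_O = 73.
Price P = 192 - 98 = 94.
Orion's profit: (94 - 21)·73 = 5329.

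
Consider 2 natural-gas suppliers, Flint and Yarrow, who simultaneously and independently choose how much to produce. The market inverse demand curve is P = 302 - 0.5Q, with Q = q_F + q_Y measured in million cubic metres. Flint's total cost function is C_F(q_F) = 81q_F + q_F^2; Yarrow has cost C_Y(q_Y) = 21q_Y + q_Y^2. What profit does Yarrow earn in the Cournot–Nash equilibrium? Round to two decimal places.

10512.12

Flint's profit: π_F = (302 - 0.5Q)q_F - (81q_F + q_F²). Setting ∂π_F/∂q_F = 0: 221 - 3q_F - (1/2)(q_Y) = 0.
Yarrow's profit: π_Y = (302 - 0.5Q)q_Y - (21q_Y + q_Y²). Setting ∂π_Y/∂q_Y = 0: 281 - 3q_Y - (1/2)(q_F) = 0.
Rearranging gives the reaction functions q_F = (221 - (1/2)q_Y)/3 and q_Y = (281 - (1/2)q_F)/3.
Substituting one into the other gives q_F = 418/7 and q_Y = 586/7.
Price P = 302 - (1/2)·(1004/7) = 1612/7.
Yarrow's profit: (1612/7)·(586/7) - 21·(586/7) - (586/7)² = 10512.1224.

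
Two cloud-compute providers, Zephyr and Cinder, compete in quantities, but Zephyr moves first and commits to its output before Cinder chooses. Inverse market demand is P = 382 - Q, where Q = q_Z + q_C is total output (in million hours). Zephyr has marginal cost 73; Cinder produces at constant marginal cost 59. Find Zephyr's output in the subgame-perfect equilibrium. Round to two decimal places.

147.50

The follower Cinder best-responds to any q_Z: π_C = (382 - Q)q_C - 59q_C.
Follower FOC: 323 - q_Z - 2q_C = 0, so q_C(q_Z) = (323 - q_Z)/2.
Zephyr substitutes q_C(q_Z) into its own profit: π_Z = q_Z(382 - q_Z - (323 - q_Z)/2) - 73q_Z = (441/2 - (1/2)q_Z)q_Z - 73q_Z.
Leader FOC: 295/2 - q_Z = 0, so q_Z = 295/2.
Then q_C = (323 - 295/2)/2 = 351/4.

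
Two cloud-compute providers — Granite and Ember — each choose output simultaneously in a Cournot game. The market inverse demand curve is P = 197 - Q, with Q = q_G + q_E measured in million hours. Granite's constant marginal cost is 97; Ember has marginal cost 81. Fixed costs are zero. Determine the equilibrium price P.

125

Granite's profit: π_G = (197 - Q)q_G - (97q_G). Setting ∂π_G/∂q_G = 0: 100 - 2q_G - (q_E) = 0.
Ember's first-order condition: 116 - 2q_E - (q_G) = 0.
Rearranging gives the reaction functions q_G = (100 - q_E)/2 and q_E = (116 - q_G)/2.
Substituting one into the other gives q_G = 28 and q_E = 44.
Total output Q = 72, so price P = 197 - 72 = 125.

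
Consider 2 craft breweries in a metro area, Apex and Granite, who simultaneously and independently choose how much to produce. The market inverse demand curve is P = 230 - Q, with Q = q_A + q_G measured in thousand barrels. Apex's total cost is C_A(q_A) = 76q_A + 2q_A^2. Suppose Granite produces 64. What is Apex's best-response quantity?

With the rival's output fixed at 64, Apex's profit is π_A = (230 - 64 - q_A)q_A - (76q_A + 2q_A²) = (166 - q_A)q_A - (76q_A + 2q_A²).
∂π_A/∂q_A = 90 - 6q_A = 0, so q_A = 15.

15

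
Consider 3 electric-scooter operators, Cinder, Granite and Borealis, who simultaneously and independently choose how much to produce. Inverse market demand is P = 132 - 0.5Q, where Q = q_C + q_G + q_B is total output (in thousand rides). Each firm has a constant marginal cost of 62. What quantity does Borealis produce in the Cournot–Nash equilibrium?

35

A representative firm's profit is π_i = q_i(132 - 0.5Q) - 62q_i.
First-order condition (treating rivals' output as given): 70 - q_i - (1/2)·Σ_{j≠i} q_j = 0.
By symmetry each firm produces the same amount; substituting Σ_{j≠i} q_j = 2q_i yields q_i = 70/2 = 35.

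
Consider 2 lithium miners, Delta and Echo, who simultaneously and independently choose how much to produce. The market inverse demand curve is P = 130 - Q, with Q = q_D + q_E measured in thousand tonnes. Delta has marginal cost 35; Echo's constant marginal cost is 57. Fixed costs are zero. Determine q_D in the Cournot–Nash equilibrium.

39

Delta's profit: π_D = (130 - Q)q_D - (35q_D). Setting ∂π_D/∂q_D = 0: 95 - 2q_D - (q_E) = 0.
Echo's first-order condition: 73 - 2q_E - (q_D) = 0.
So q_D = (95 - q_E)/2 and q_E = (73 - q_D)/2.
Solving the pair: q_D = 39, q_E = 17.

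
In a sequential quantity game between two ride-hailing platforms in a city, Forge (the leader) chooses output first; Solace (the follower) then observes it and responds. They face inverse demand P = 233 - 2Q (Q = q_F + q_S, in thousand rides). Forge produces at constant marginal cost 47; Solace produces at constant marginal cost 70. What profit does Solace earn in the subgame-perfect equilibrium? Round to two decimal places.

427.78

Solve by backward induction. Given q_F, the follower Solace maximises π_S = (233 - 2q_F - 2q_S)q_S - 70q_S.
∂π_S/∂q_S = 163 - 2q_F - 4q_S = 0 gives the reaction function q_S = (163 - 2q_F)/4.
Forge substitutes q_S(q_F) into its own profit: π_F = q_F(233 - 2q_F - (163 - 2q_F)/2) - 47q_F = (303/2 - q_F)q_F - 47q_F.
Maximising: ∂π_F/∂q_F = 209/2 - 2q_F = 0, giving q_F = 209/4.
Then q_S = (163 - 2·(209/4))/4 = 117/8.
Price P = 233 - 2·(535/8) = 397/4.
Solace's profit: (397/4 - 70)·(117/8) = 427.7813.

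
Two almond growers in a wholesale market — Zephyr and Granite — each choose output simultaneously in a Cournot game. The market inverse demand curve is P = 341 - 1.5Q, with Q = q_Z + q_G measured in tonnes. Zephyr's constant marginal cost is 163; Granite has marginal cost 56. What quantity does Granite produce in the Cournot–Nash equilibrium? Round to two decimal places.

Zephyr's profit: π_Z = (341 - 1.5Q)q_Z - (163q_Z). Setting ∂π_Z/∂q_Z = 0: 178 - 3q_Z - (3/2)(q_G) = 0.
Granite's profit: π_G = (341 - 1.5Q)q_G - (56q_G). Setting ∂π_G/∂q_G = 0: 285 - 3q_G - (3/2)(q_Z) = 0.
So q_Z = (178 - (3/2)q_G)/3 and q_G = (285 - (3/2)q_Z)/3.
Substituting one into the other gives q_Z = 142/9 and q_G = 784/9.

87.11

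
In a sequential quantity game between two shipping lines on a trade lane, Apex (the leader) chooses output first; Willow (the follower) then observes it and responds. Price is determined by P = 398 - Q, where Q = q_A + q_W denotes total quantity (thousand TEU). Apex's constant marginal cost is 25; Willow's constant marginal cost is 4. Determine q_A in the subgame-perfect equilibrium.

176

Solve by backward induction. Given q_A, the follower Willow maximises π_W = (398 - q_A - q_W)q_W - 4q_W.
∂π_W/∂q_W = 394 - q_A - 2q_W = 0 gives the reaction function q_W = (394 - q_A)/2.
The leader anticipates this reaction. Substituting into P = 398 - Q gives P = 201 - (1/2)q_A, so π_A = (201 - (1/2)q_A)q_A - 25q_A.
Maximising: ∂π_A/∂q_A = 176 - q_A = 0, giving q_A = 176.
Then q_W = (394 - 176)/2 = 109.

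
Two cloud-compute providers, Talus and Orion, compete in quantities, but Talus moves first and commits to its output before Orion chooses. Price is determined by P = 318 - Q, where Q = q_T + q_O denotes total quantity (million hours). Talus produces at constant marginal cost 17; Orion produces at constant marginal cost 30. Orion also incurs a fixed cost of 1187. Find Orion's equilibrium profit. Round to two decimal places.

3103.25

Solve by backward induction. Given q_T, the follower Orion maximises π_O = (318 - q_T - q_O)q_O - 30q_O.
∂π_O/∂q_O = 288 - q_T - 2q_O = 0 gives the reaction function q_O = (288 - q_T)/2.
The leader anticipates this reaction. Substituting into P = 318 - Q gives P = 174 - (1/2)q_T, so π_T = (174 - (1/2)q_T)q_T - 17q_T.
Maximising: ∂π_T/∂q_T = 157 - q_T = 0, giving q_T = 157.
Then q_O = (288 - 157)/2 = 131/2.
Price P = 318 - 445/2 = 191/2.
Orion's profit: (191/2 - 30)·(131/2) - 1187 = 3103.2500.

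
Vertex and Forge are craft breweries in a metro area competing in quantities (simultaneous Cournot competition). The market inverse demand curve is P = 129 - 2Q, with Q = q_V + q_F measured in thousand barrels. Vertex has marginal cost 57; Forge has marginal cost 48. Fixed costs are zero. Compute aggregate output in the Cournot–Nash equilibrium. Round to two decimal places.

Vertex's profit: π_V = (129 - 2Q)q_V - (57q_V). Setting ∂π_V/∂q_V = 0: 72 - 4q_V - 2(q_F) = 0.
Forge's profit: π_F = (129 - 2Q)q_F - (48q_F). Setting ∂π_F/∂q_F = 0: 81 - 4q_F - 2(q_V) = 0.
Best responses: q_V = (72 - 2q_F)/4, q_F = (81 - 2q_V)/4.
Solving the pair: q_V = 21/2, q_F = 15.
Total output Q = 21/2 + 15 = 51/2.

25.50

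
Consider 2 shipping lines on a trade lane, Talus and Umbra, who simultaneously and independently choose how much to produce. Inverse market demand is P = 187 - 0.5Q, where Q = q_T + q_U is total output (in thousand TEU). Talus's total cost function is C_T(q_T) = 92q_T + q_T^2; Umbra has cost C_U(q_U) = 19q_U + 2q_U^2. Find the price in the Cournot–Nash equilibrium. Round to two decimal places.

158.27

Talus's profit: π_T = (187 - 0.5Q)q_T - (92q_T + q_T²). Setting ∂π_T/∂q_T = 0: 95 - 3q_T - (1/2)(q_U) = 0.
Umbra's profit: π_U = (187 - 0.5Q)q_U - (19q_U + 2q_U²). Setting ∂π_U/∂q_U = 0: 168 - 5q_U - (1/2)(q_T) = 0.
Rearranging gives the reaction functions q_T = (95 - (1/2)q_U)/3 and q_U = (168 - (1/2)q_T)/5.
Substituting one into the other gives q_T = 1564/59 and q_U = 1826/59.
Total output Q = 57.4576, so price P = 187 - (1/2)·57.4576 = 158.2712.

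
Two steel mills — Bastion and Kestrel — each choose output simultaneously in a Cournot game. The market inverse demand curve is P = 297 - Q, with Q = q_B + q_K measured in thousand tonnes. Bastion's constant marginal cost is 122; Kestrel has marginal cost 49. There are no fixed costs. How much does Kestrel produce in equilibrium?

107

Bastion's profit: π_B = (297 - Q)q_B - (122q_B). Setting ∂π_B/∂q_B = 0: 175 - 2q_B - (q_K) = 0.
Kestrel's first-order condition: 248 - 2q_K - (q_B) = 0.
So q_B = (175 - q_K)/2 and q_K = (248 - q_B)/2.
Substituting one into the other gives q_B = 34 and q_K = 107.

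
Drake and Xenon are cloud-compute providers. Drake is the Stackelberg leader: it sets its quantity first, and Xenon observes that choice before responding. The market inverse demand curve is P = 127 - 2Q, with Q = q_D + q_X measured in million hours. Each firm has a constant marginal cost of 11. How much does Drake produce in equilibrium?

29

The follower Xenon best-responds to any q_D: π_X = (127 - 2Q)q_X - 11q_X.
Setting the follower's marginal profit to zero, 116 - 2q_D - 4q_X = 0, i.e. q_X = (116 - 2q_D)/4.
Drake substitutes q_X(q_D) into its own profit: π_D = q_D(127 - 2q_D - (116 - 2q_D)/2) - 11q_D = (69 - q_D)q_D - 11q_D.
Maximising: ∂π_D/∂q_D = 58 - 2q_D = 0, giving q_D = 29.
Then q_X = (116 - 2·29)/4 = 29/2.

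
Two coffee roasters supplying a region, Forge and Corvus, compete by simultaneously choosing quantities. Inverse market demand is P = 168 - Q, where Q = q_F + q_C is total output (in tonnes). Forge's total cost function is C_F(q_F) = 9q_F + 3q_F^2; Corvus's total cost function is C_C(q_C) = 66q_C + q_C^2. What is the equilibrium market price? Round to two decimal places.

Forge's profit: π_F = (168 - Q)q_F - (9q_F + 3q_F²). Setting ∂π_F/∂q_F = 0: 159 - 8q_F - (q_C) = 0.
Corvus's profit: π_C = (168 - Q)q_C - (66q_C + q_C²). Setting ∂π_C/∂q_C = 0: 102 - 4q_C - (q_F) = 0.
Best responses: q_F = (159 - q_C)/8, q_C = (102 - q_F)/4.
Solving the pair: q_F = 534/31, q_C = 657/31.
Total output Q = 1191/31, so price P = 168 - 1191/31 = 129.5806.

129.58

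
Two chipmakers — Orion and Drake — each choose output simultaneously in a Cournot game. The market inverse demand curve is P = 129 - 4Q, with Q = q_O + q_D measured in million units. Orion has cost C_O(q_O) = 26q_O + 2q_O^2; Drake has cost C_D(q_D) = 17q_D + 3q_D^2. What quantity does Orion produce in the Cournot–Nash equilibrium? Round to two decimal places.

Orion's profit: π_O = (129 - 4Q)q_O - (26q_O + 2q_O²). Setting ∂π_O/∂q_O = 0: 103 - 12q_O - 4(q_D) = 0.
Drake's first-order condition: 112 - 14q_D - 4(q_O) = 0.
Rearranging gives the reaction functions q_O = (103 - 4q_D)/12 and q_D = (112 - 4q_O)/14.
Solving the pair: q_O = 497/76, q_D = 233/38.

6.54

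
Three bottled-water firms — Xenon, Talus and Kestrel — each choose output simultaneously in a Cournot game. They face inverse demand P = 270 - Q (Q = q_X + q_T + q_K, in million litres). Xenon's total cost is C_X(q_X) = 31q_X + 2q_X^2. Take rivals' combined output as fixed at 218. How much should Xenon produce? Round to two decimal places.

3.50

With rivals' combined output fixed at 218, Xenon's profit is π_X = (270 - 218 - q_X)q_X - (31q_X + 2q_X²) = (52 - q_X)q_X - (31q_X + 2q_X²).
∂π_X/∂q_X = 21 - 6q_X = 0, so q_X = 7/2.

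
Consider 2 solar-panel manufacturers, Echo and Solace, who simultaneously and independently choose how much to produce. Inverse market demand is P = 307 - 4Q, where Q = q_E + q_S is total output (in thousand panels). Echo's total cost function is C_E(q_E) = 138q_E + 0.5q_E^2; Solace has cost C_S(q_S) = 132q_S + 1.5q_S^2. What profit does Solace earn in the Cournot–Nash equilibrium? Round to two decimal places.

Echo's profit: π_E = (307 - 4Q)q_E - (138q_E + (1/2)q_E²). Setting ∂π_E/∂q_E = 0: 169 - 9q_E - 4(q_S) = 0.
Solace's profit: π_S = (307 - 4Q)q_S - (132q_S + (3/2)q_S²). Setting ∂π_S/∂q_S = 0: 175 - 11q_S - 4(q_E) = 0.
Best responses: q_E = (169 - 4q_S)/9, q_S = (175 - 4q_E)/11.
Substituting one into the other gives q_E = 1159/83 and q_S = 899/83.
Price P = 307 - 4·24.7952 = 207.8193.
Solace's profit: 207.8193·(899/83) - 132·(899/83) - (3/2)(899/83)² = 645.2468.

645.25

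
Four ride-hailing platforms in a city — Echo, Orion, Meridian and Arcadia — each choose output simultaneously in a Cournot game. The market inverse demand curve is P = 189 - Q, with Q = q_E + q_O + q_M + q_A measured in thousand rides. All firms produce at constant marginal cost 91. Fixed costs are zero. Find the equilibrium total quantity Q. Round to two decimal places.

Each firm earns π_i = (189 - Q)q_i - 91q_i.
First-order condition (treating rivals' output as given): 98 - 2q_i - Σ_{j≠i} q_j = 0.
By symmetry each firm produces the same amount; substituting Σ_{j≠i} q_j = 3q_i yields q_i = 98/5.
Total output Q = 98/5 + 98/5 + 98/5 + 98/5 = 392/5.

78.40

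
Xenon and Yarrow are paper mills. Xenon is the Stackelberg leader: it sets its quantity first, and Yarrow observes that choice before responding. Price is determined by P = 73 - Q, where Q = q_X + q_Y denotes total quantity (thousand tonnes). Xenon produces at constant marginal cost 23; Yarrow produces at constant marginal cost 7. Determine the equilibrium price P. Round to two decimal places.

The follower Yarrow best-responds to any q_X: π_Y = (73 - Q)q_Y - 7q_Y.
∂π_Y/∂q_Y = 66 - q_X - 2q_Y = 0 gives the reaction function q_Y = (66 - q_X)/2.
Xenon substitutes q_Y(q_X) into its own profit: π_X = q_X(73 - q_X - (66 - q_X)/2) - 23q_X = (40 - (1/2)q_X)q_X - 23q_X.
The leader's first-order condition 17 - q_X = 0 yields q_X = 17.
Then q_Y = (66 - 17)/2 = 49/2.
Total output Q = 83/2, so price P = 73 - 83/2 = 63/2.

31.50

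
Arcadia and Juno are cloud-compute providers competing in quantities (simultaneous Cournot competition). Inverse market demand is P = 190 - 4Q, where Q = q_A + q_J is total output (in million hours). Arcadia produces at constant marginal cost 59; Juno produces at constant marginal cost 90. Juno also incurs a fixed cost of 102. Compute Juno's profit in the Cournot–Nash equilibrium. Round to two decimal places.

Arcadia's profit: π_A = (190 - 4Q)q_A - (59q_A). Setting ∂π_A/∂q_A = 0: 131 - 8q_A - 4(q_J) = 0.
Juno's profit: π_J = (190 - 4Q)q_J - (90q_J). Setting ∂π_J/∂q_J = 0: 100 - 8q_J - 4(q_A) = 0.
Rearranging gives the reaction functions q_A = (131 - 4q_J)/8 and q_J = (100 - 4q_A)/8.
Substituting one into the other gives q_A = 27/2 and q_J = 23/4.
Price P = 190 - 4·(77/4) = 113.
Juno's profit: (113 - 90)·(23/4) - 102 = 121/4.

30.25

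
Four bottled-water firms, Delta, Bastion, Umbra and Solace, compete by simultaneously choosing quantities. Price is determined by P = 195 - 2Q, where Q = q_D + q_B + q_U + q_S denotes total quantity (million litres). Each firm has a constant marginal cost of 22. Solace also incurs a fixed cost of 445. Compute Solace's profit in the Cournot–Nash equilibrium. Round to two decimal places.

153.58

Each firm earns π_i = (195 - 2Q)q_i - 22q_i.
First-order condition (treating rivals' output as given): 173 - 4q_i - 2·Σ_{j≠i} q_j = 0.
With identical firms every q_j equals q_i, so Σ_{j≠i} q_j = 3q_i and 173 = 10q_i, giving q_i = 173/10.
Price P = 195 - 2·(346/5) = 283/5.
Solace's profit: (283/5 - 22)·(173/10) - 445 = 153.5800.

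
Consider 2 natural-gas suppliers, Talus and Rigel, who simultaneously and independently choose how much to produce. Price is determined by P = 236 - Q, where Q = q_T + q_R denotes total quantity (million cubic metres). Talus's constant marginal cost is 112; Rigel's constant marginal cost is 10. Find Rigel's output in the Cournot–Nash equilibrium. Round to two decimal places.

Talus's profit: π_T = (236 - Q)q_T - (112q_T). Setting ∂π_T/∂q_T = 0: 124 - 2q_T - (q_R) = 0.
Rigel's profit: π_R = (236 - Q)q_R - (10q_R). Setting ∂π_R/∂q_R = 0: 226 - 2q_R - (q_T) = 0.
So q_T = (124 - q_R)/2 and q_R = (226 - q_T)/2.
Solving the pair: q_T = 22/3, q_R = 328/3.

109.33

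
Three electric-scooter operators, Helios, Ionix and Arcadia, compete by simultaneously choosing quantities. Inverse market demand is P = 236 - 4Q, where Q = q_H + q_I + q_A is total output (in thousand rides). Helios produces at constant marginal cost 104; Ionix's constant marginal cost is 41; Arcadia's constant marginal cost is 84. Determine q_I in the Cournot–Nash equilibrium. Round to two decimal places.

Helios's profit: π_H = (236 - 4Q)q_H - (104q_H). Setting ∂π_H/∂q_H = 0: 132 - 8q_H - 4(q_I + q_A) = 0.
Ionix's profit: π_I = (236 - 4Q)q_I - (41q_I). Setting ∂π_I/∂q_I = 0: 195 - 8q_I - 4(q_H + q_A) = 0.
Arcadia's first-order condition: 152 - 8q_A - 4(q_H + q_I) = 0.
Summing all 3 equations gives 479 − 16Q = 0, hence Q = 479/16.
Back-substituting: q_H = (132 − 479/4)/4 = 49/16, q_I = (195 − 479/4)/4 = 301/16, q_A = (152 − 479/4)/4 = 129/16.

18.81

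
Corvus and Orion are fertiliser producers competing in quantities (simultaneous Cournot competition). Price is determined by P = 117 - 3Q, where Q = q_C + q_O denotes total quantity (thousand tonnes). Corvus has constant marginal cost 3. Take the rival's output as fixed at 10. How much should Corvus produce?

14

With the rival's output fixed at 10, Corvus's profit is π_C = (117 - 3·10 - 3q_C)q_C - (3q_C) = (87 - 3q_C)q_C - (3q_C).
∂π_C/∂q_C = 84 - 6q_C = 0, so q_C = 14.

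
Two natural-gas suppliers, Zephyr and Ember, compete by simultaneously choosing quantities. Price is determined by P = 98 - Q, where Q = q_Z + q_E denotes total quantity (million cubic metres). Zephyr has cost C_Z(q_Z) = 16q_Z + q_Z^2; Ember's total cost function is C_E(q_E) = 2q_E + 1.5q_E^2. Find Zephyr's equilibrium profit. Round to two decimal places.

Zephyr's profit: π_Z = (98 - Q)q_Z - (16q_Z + q_Z²). Setting ∂π_Z/∂q_Z = 0: 82 - 4q_Z - (q_E) = 0.
Ember's first-order condition: 96 - 5q_E - (q_Z) = 0.
Rearranging gives the reaction functions q_Z = (82 - q_E)/4 and q_E = (96 - q_Z)/5.
Solving the pair: q_Z = 314/19, q_E = 302/19.
Price P = 98 - 616/19 = 1246/19.
Zephyr's profit: (1246/19)·(314/19) - 16·(314/19) - (314/19)² = 546.2382.

546.24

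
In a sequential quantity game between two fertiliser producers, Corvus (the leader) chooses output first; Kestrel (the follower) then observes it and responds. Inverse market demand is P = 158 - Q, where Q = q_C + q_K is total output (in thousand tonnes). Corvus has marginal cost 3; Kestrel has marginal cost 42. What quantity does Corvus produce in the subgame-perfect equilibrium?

97

Solve by backward induction. Given q_C, the follower Kestrel maximises π_K = (158 - q_C - q_K)q_K - 42q_K.
Setting the follower's marginal profit to zero, 116 - q_C - 2q_K = 0, i.e. q_K = (116 - q_C)/2.
The leader anticipates this reaction. Substituting into P = 158 - Q gives P = 100 - (1/2)q_C, so π_C = (100 - (1/2)q_C)q_C - 3q_C.
The leader's first-order condition 97 - q_C = 0 yields q_C = 97.
Then q_K = (116 - 97)/2 = 19/2.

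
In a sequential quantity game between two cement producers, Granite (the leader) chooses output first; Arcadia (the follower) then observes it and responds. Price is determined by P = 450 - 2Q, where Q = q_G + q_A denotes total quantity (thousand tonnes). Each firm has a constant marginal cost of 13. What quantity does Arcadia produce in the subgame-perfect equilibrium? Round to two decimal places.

54.63

The follower Arcadia best-responds to any q_G: π_A = (450 - 2Q)q_A - 13q_A.
∂π_A/∂q_A = 437 - 2q_G - 4q_A = 0 gives the reaction function q_A = (437 - 2q_G)/4.
The leader anticipates this reaction. Substituting into P = 450 - 2Q gives P = 463/2 - q_G, so π_G = (463/2 - q_G)q_G - 13q_G.
The leader's first-order condition 437/2 - 2q_G = 0 yields q_G = 437/4.
Then q_A = (437 - 2·(437/4))/4 = 437/8.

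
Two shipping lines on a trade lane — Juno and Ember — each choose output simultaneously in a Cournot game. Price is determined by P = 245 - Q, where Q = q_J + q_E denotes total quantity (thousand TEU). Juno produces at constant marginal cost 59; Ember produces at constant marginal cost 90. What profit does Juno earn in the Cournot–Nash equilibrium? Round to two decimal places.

5232.11

Juno's profit: π_J = (245 - Q)q_J - (59q_J). Setting ∂π_J/∂q_J = 0: 186 - 2q_J - (q_E) = 0.
Ember's first-order condition: 155 - 2q_E - (q_J) = 0.
So q_J = (186 - q_E)/2 and q_E = (155 - q_J)/2.
Substituting one into the other gives q_J = 217/3 and q_E = 124/3.
Price P = 245 - 341/3 = 394/3.
Juno's profit: (394/3 - 59)·(217/3) = 5232.1111.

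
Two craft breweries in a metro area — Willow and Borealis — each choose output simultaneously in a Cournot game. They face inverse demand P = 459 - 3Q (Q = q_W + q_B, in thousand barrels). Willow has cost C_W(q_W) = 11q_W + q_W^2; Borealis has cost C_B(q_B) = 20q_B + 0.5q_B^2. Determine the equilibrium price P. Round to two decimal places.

204.51

Willow's profit: π_W = (459 - 3Q)q_W - (11q_W + q_W²). Setting ∂π_W/∂q_W = 0: 448 - 8q_W - 3(q_B) = 0.
Borealis's first-order condition: 439 - 7q_B - 3(q_W) = 0.
So q_W = (448 - 3q_B)/8 and q_B = (439 - 3q_W)/7.
Solving the pair: q_W = 1819/47, q_B = 46.1277.
Total output Q = 84.8298, so price P = 459 - 3·84.8298 = 204.5106.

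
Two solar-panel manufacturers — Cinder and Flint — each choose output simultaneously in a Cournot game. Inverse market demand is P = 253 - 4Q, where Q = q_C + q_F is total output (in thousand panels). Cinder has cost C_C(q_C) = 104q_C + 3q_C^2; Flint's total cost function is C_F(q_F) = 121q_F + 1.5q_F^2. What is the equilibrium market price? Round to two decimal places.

Cinder's profit: π_C = (253 - 4Q)q_C - (104q_C + 3q_C²). Setting ∂π_C/∂q_C = 0: 149 - 14q_C - 4(q_F) = 0.
Flint's profit: π_F = (253 - 4Q)q_F - (121q_F + (3/2)q_F²). Setting ∂π_F/∂q_F = 0: 132 - 11q_F - 4(q_C) = 0.
So q_C = (149 - 4q_F)/14 and q_F = (132 - 4q_C)/11.
Substituting one into the other gives q_C = 1111/138 and q_F = 626/69.
Total output Q = 17.1232, so price P = 253 - 4·17.1232 = 184.5072.

184.51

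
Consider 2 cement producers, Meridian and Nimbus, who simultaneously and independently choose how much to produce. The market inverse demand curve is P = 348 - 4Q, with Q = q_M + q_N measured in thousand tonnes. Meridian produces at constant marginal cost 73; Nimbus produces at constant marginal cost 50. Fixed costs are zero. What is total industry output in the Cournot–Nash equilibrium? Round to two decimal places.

47.75

Meridian's profit: π_M = (348 - 4Q)q_M - (73q_M). Setting ∂π_M/∂q_M = 0: 275 - 8q_M - 4(q_N) = 0.
Nimbus's profit: π_N = (348 - 4Q)q_N - (50q_N). Setting ∂π_N/∂q_N = 0: 298 - 8q_N - 4(q_M) = 0.
Best responses: q_M = (275 - 4q_N)/8, q_N = (298 - 4q_M)/8.
Substituting one into the other gives q_M = 21 and q_N = 107/4.
Total output Q = 21 + 107/4 = 191/4.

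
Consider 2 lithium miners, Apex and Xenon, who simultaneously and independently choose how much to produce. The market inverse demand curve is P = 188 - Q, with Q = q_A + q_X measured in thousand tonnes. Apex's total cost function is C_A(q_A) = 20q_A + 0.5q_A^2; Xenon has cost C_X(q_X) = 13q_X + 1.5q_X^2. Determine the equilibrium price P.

Apex's profit: π_A = (188 - Q)q_A - (20q_A + (1/2)q_A²). Setting ∂π_A/∂q_A = 0: 168 - 3q_A - (q_X) = 0.
Xenon's profit: π_X = (188 - Q)q_X - (13q_X + (3/2)q_X²). Setting ∂π_X/∂q_X = 0: 175 - 5q_X - (q_A) = 0.
Rearranging gives the reaction functions q_A = (168 - q_X)/3 and q_X = (175 - q_A)/5.
Solving the pair: q_A = 95/2, q_X = 51/2.
Total output Q = 73, so price P = 188 - 73 = 115.

115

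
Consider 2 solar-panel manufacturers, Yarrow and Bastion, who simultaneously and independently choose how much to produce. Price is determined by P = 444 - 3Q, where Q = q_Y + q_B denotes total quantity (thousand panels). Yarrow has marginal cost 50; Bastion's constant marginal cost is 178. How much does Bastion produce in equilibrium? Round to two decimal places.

Yarrow's profit: π_Y = (444 - 3Q)q_Y - (50q_Y). Setting ∂π_Y/∂q_Y = 0: 394 - 6q_Y - 3(q_B) = 0.
Bastion's profit: π_B = (444 - 3Q)q_B - (178q_B). Setting ∂π_B/∂q_B = 0: 266 - 6q_B - 3(q_Y) = 0.
Rearranging gives the reaction functions q_Y = (394 - 3q_B)/6 and q_B = (266 - 3q_Y)/6.
Solving the pair: q_Y = 58, q_B = 46/3.

15.33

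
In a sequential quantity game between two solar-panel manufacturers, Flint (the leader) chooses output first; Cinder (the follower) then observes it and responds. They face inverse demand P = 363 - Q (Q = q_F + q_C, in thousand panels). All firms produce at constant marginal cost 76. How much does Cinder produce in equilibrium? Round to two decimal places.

71.75

Solve by backward induction. Given q_F, the follower Cinder maximises π_C = (363 - q_F - q_C)q_C - 76q_C.
Follower FOC: 287 - q_F - 2q_C = 0, so q_C(q_F) = (287 - q_F)/2.
The leader anticipates this reaction. Substituting into P = 363 - Q gives P = 439/2 - (1/2)q_F, so π_F = (439/2 - (1/2)q_F)q_F - 76q_F.
The leader's first-order condition 287/2 - q_F = 0 yields q_F = 287/2.
Then q_C = (287 - 287/2)/2 = 287/4.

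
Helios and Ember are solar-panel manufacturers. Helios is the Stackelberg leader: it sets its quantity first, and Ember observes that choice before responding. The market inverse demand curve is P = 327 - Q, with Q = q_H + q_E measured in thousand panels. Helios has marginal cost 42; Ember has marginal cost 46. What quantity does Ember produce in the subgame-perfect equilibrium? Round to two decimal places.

The follower Ember best-responds to any q_H: π_E = (327 - Q)q_E - 46q_E.
∂π_E/∂q_E = 281 - q_H - 2q_E = 0 gives the reaction function q_E = (281 - q_H)/2.
Helios substitutes q_E(q_H) into its own profit: π_H = q_H(327 - q_H - (281 - q_H)/2) - 42q_H = (373/2 - (1/2)q_H)q_H - 42q_H.
Maximising: ∂π_H/∂q_H = 289/2 - q_H = 0, giving q_H = 289/2.
Then q_E = (281 - 289/2)/2 = 273/4.

68.25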